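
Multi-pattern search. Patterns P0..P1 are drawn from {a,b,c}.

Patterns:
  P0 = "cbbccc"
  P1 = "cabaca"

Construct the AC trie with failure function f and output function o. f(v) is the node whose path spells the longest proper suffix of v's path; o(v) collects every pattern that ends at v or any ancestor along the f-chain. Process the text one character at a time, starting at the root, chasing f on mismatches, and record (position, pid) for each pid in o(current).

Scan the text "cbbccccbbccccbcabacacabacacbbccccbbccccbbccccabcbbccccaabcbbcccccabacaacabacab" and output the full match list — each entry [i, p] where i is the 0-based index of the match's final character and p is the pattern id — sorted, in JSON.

Construct AC machine:
Trie (insert patterns):
  0='ε' goto c→1
  1='c' goto a→7 b→2
  2='cb' goto b→3
  3='cbb' goto c→4
  4='cbbc' goto c→5
  5='cbbcc' goto c→6
  6='cbbccc' goto ·  ←P0
  7='ca' goto b→8
  8='cab' goto a→9
  9='caba' goto c→10
  10='cabac' goto a→11
  11='cabaca' goto ·  ←P1

Failure links (BFS by depth):
  n1('c'): parent n0 fail=0; on 'c' 0 → fail=0;  out ∅∪∅=∅
  n2('cb'): parent n1 fail=0; on 'b' 0 → fail=0;  out ∅∪∅=∅
  n7('ca'): parent n1 fail=0; on 'a' 0 → fail=0;  out ∅∪∅=∅
  n3('cbb'): parent n2 fail=0; on 'b' 0 → fail=0;  out ∅∪∅=∅
  n8('cab'): parent n7 fail=0; on 'b' 0 → fail=0;  out ∅∪∅=∅
  n4('cbbc'): parent n3 fail=0; on 'c' 0 → fail=1;  out ∅∪∅=∅
  n9('caba'): parent n8 fail=0; on 'a' 0 → fail=0;  out ∅∪∅=∅
  n5('cbbcc'): parent n4 fail=1; on 'c' 1→0 → fail=1;  out ∅∪∅=∅
  n10('cabac'): parent n9 fail=0; on 'c' 0 → fail=1;  out ∅∪∅=∅
  n6('cbbccc'): parent n5 fail=1; on 'c' 1→0 → fail=1;  out {0}∪∅={0}
  n11('cabaca'): parent n10 fail=1; on 'a' 1 → fail=7;  out {1}∪∅={1}

Run:
[0] read 'c'  n0⇒n1
[1] read 'b'  n1⇒n2
[2] read 'b'  n2⇒n3
[3] read 'c'  n3⇒n4
[4] read 'c'  n4⇒n5
[5] read 'c'  n5⇒n6  ** P0@[0:5]
[6] read 'c'  n6⇒n1 (fail-walked)
[7] read 'b'  n1⇒n2
[8] read 'b'  n2⇒n3
[9] read 'c'  n3⇒n4
[10] read 'c'  n4⇒n5
[11] read 'c'  n5⇒n6  ** P0@[6:11]
[12] read 'c'  n6⇒n1 (fail-walked)
[13] read 'b'  n1⇒n2
[14] read 'c'  n2⇒n1 (fail-walked)
[15] read 'a'  n1⇒n7
[16] read 'b'  n7⇒n8
[17] read 'a'  n8⇒n9
[18] read 'c'  n9⇒n10
[19] read 'a'  n10⇒n11  ** P1@[14:19]
[20] read 'c'  n11⇒n1 (fail-walked)
[21] read 'a'  n1⇒n7
[22] read 'b'  n7⇒n8
[23] read 'a'  n8⇒n9
[24] read 'c'  n9⇒n10
[25] read 'a'  n10⇒n11  ** P1@[20:25]
[26] read 'c'  n11⇒n1 (fail-walked)
[27] read 'b'  n1⇒n2
[28] read 'b'  n2⇒n3
[29] read 'c'  n3⇒n4
[30] read 'c'  n4⇒n5
[31] read 'c'  n5⇒n6  ** P0@[26:31]
[32] read 'c'  n6⇒n1 (fail-walked)
[33] read 'b'  n1⇒n2
[34] read 'b'  n2⇒n3
[35] read 'c'  n3⇒n4
[36] read 'c'  n4⇒n5
[37] read 'c'  n5⇒n6  ** P0@[32:37]
[38] read 'c'  n6⇒n1 (fail-walked)
[39] read 'b'  n1⇒n2
[40] read 'b'  n2⇒n3
[41] read 'c'  n3⇒n4
[42] read 'c'  n4⇒n5
[43] read 'c'  n5⇒n6  ** P0@[38:43]
[44] read 'c'  n6⇒n1 (fail-walked)
[45] read 'a'  n1⇒n7
[46] read 'b'  n7⇒n8
[47] read 'c'  n8⇒n1 (fail-walked)
[48] read 'b'  n1⇒n2
[49] read 'b'  n2⇒n3
[50] read 'c'  n3⇒n4
[51] read 'c'  n4⇒n5
[52] read 'c'  n5⇒n6  ** P0@[47:52]
[53] read 'c'  n6⇒n1 (fail-walked)
[54] read 'a'  n1⇒n7
[55] read 'a'  n7⇒n0 (fail-walked)
[56] read 'b'  n0⇒n0
[57] read 'c'  n0⇒n1
[58] read 'b'  n1⇒n2
[59] read 'b'  n2⇒n3
[60] read 'c'  n3⇒n4
[61] read 'c'  n4⇒n5
[62] read 'c'  n5⇒n6  ** P0@[57:62]
[63] read 'c'  n6⇒n1 (fail-walked)
[64] read 'c'  n1⇒n1 (fail-walked)
[65] read 'a'  n1⇒n7
[66] read 'b'  n7⇒n8
[67] read 'a'  n8⇒n9
[68] read 'c'  n9⇒n10
[69] read 'a'  n10⇒n11  ** P1@[64:69]
[70] read 'a'  n11⇒n0 (fail-walked)
[71] read 'c'  n0⇒n1
[72] read 'a'  n1⇒n7
[73] read 'b'  n7⇒n8
[74] read 'a'  n8⇒n9
[75] read 'c'  n9⇒n10
[76] read 'a'  n10⇒n11  ** P1@[71:76]
[77] read 'b'  n11⇒n8 (fail-walked)

Result: [[5,0],[11,0],[19,1],[25,1],[31,0],[37,0],[43,0],[52,0],[62,0],[69,1],[76,1]]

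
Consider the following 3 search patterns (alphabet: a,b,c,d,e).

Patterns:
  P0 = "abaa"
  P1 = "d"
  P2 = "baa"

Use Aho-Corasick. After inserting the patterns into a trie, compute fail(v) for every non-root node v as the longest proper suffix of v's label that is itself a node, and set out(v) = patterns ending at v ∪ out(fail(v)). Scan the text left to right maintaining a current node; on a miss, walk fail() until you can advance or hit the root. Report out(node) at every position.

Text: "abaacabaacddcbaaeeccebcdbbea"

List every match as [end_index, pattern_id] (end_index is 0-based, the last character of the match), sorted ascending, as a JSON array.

Construct AC machine:
Trie nodes:
  n0 'ε': a→1 b→6 d→5
  n1 'a': b→2
  n2 'ab': a→3
  n3 'aba': a→4
  n4 'abaa': ·  ←P0
  n5 'd': ·  ←P1
  n6 'b': a→7
  n7 'ba': a→8
  n8 'baa': ·  ←P2

Failure links (BFS by depth):
  fail(1) 'a': from fail(0)=0 chase 'a': 0 ⇒ 0;  out=∅∪out(0)=∅
  fail(5) 'd': from fail(0)=0 chase 'd': 0 ⇒ 0;  out={1}∪out(0)={1}
  fail(6) 'b': from fail(0)=0 chase 'b': 0 ⇒ 0;  out=∅∪out(0)=∅
  fail(2) 'ab': from fail(1)=0 chase 'b': 0 ⇒ 6;  out=∅∪out(6)=∅
  fail(7) 'ba': from fail(6)=0 chase 'a': 0 ⇒ 1;  out=∅∪out(1)=∅
  fail(3) 'aba': from fail(2)=6 chase 'a': 6 ⇒ 7;  out=∅∪out(7)=∅
  fail(8) 'baa': from fail(7)=1 chase 'a': 1→0 ⇒ 1;  out={2}∪out(1)={2}
  fail(4) 'abaa': from fail(3)=7 chase 'a': 7 ⇒ 8;  out={0}∪out(8)={0,2}

Text stream:
[0] read 'a'  n0⇒n1
[1] read 'b'  n1⇒n2
[2] read 'a'  n2⇒n3
[3] read 'a'  n3⇒n4  ** P0@[0:3],P2@[1:3]
[4] read 'c'  n4⇒n0 (via fail)
[5] read 'a'  n0⇒n1
[6] read 'b'  n1⇒n2
[7] read 'a'  n2⇒n3
[8] read 'a'  n3⇒n4  ** P0@[5:8],P2@[6:8]
[9] read 'c'  n4⇒n0 (via fail)
[10] read 'd'  n0⇒n5  ** P1@[10:10]
[11] read 'd'  n5⇒n5 (via fail)  ** P1@[11:11]
[12] read 'c'  n5⇒n0 (via fail)
[13] read 'b'  n0⇒n6
[14] read 'a'  n6⇒n7
[15] read 'a'  n7⇒n8  ** P2@[13:15]
[16] read 'e'  n8⇒n0 (via fail)
[17] read 'e'  n0⇒n0
[18] read 'c'  n0⇒n0
[19] read 'c'  n0⇒n0
[20] read 'e'  n0⇒n0
[21] read 'b'  n0⇒n6
[22] read 'c'  n6⇒n0 (via fail)
[23] read 'd'  n0⇒n5  ** P1@[23:23]
[24] read 'b'  n5⇒n6 (via fail)
[25] read 'b'  n6⇒n6 (via fail)
[26] read 'e'  n6⇒n0 (via fail)
[27] read 'a'  n0⇒n1

Matches: [[3,0],[3,2],[8,0],[8,2],[10,1],[11,1],[15,2],[23,1]]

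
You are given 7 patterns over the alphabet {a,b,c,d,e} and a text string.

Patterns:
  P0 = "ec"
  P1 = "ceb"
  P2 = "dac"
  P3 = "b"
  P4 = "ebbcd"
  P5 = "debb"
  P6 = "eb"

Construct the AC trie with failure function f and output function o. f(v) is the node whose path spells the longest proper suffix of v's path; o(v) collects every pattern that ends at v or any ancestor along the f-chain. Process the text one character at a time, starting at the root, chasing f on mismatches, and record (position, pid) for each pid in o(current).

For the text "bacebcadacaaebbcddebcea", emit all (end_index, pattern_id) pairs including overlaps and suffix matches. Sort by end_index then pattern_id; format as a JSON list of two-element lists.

Build:
Trie nodes:
  0='ε' goto b→9 c→3 d→6 e→1
  1='e' goto b→10 c→2
  2='ec' goto ·  [P0 ends]
  3='c' goto e→4
  4='ce' goto b→5
  5='ceb' goto ·  [P1 ends]
  6='d' goto a→7 e→14
  7='da' goto c→8
  8='dac' goto ·  [P2 ends]
  9='b' goto ·  [P3 ends]
  10='eb' goto b→11  [P6 ends]
  11='ebb' goto c→12
  12='ebbc' goto d→13
  13='ebbcd' goto ·  [P4 ends]
  14='de' goto b→15
  15='deb' goto b→16
  16='debb' goto ·  [P5 ends]

BFS fail/out derivation:
  fail(1) 'e': from fail(0)=0 chase 'e': 0 ⇒ 0;  out=∅∪out(0)=∅
  fail(3) 'c': from fail(0)=0 chase 'c': 0 ⇒ 0;  out=∅∪out(0)=∅
  fail(6) 'd': from fail(0)=0 chase 'd': 0 ⇒ 0;  out=∅∪out(0)=∅
  fail(9) 'b': from fail(0)=0 chase 'b': 0 ⇒ 0;  out={3}∪out(0)={3}
  fail(2) 'ec': from fail(1)=0 chase 'c': 0 ⇒ 3;  out={0}∪out(3)={0}
  fail(4) 'ce': from fail(3)=0 chase 'e': 0 ⇒ 1;  out=∅∪out(1)=∅
  fail(7) 'da': from fail(6)=0 chase 'a': 0 ⇒ 0;  out=∅∪out(0)=∅
  fail(10) 'eb': from fail(1)=0 chase 'b': 0 ⇒ 9;  out={6}∪out(9)={3,6}
  fail(14) 'de': from fail(6)=0 chase 'e': 0 ⇒ 1;  out=∅∪out(1)=∅
  fail(5) 'ceb': from fail(4)=1 chase 'b': 1 ⇒ 10;  out={1}∪out(10)={1,3,6}
  fail(8) 'dac': from fail(7)=0 chase 'c': 0 ⇒ 3;  out={2}∪out(3)={2}
  fail(11) 'ebb': from fail(10)=9 chase 'b': 9→0 ⇒ 9;  out=∅∪out(9)={3}
  fail(15) 'deb': from fail(14)=1 chase 'b': 1 ⇒ 10;  out=∅∪out(10)={3,6}
  fail(12) 'ebbc': from fail(11)=9 chase 'c': 9→0 ⇒ 3;  out=∅∪out(3)=∅
  fail(16) 'debb': from fail(15)=10 chase 'b': 10 ⇒ 11;  out={5}∪out(11)={3,5}
  fail(13) 'ebbcd': from fail(12)=3 chase 'd': 3→0 ⇒ 6;  out={4}∪out(6)={4}

Text stream:
pos 0 'b': at 9  → match P3@[0:0]
pos 1 'a': at 0 (via fail)
pos 2 'c': at 3
pos 3 'e': at 4
pos 4 'b': at 5  → match P1@[2:4],P3@[4:4],P6@[3:4]
pos 5 'c': at 3 (via fail)
pos 6 'a': at 0 (via fail)
pos 7 'd': at 6
pos 8 'a': at 7
pos 9 'c': at 8  → match P2@[7:9]
pos 10 'a': at 0 (via fail)
pos 11 'a': at 0
pos 12 'e': at 1
pos 13 'b': at 10  → match P3@[13:13],P6@[12:13]
pos 14 'b': at 11  → match P3@[14:14]
pos 15 'c': at 12
pos 16 'd': at 13  → match P4@[12:16]
pos 17 'd': at 6 (via fail)
pos 18 'e': at 14
pos 19 'b': at 15  → match P3@[19:19],P6@[18:19]
pos 20 'c': at 3 (via fail)
pos 21 'e': at 4
pos 22 'a': at 0 (via fail)

All matches (sorted): [[0,3],[4,1],[4,3],[4,6],[9,2],[13,3],[13,6],[14,3],[16,4],[19,3],[19,6]]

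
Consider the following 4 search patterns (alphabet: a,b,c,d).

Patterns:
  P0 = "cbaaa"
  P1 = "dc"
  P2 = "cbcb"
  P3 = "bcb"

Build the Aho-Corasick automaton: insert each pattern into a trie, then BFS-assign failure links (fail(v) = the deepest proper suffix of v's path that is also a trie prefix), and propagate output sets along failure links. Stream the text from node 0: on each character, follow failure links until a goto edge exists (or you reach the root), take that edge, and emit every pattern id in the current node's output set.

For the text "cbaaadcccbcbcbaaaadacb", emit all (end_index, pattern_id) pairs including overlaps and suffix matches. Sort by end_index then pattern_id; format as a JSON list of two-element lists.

Build:
Trie nodes:
  0='ε' goto b→10 c→1 d→6
  1='c' goto b→2
  2='cb' goto a→3 c→8
  3='cba' goto a→4
  4='cbaa' goto a→5
  5='cbaaa' goto ·  ←P0
  6='d' goto c→7
  7='dc' goto ·  ←P1
  8='cbc' goto b→9
  9='cbcb' goto ·  ←P2
  10='b' goto c→11
  11='bc' goto b→12
  12='bcb' goto ·  ←P3

BFS fail/out derivation:
  fail(1) 'c': from fail(0)=0 chase 'c': 0 ⇒ 0;  out=∅∪out(0)=∅
  fail(6) 'd': from fail(0)=0 chase 'd': 0 ⇒ 0;  out=∅∪out(0)=∅
  fail(10) 'b': from fail(0)=0 chase 'b': 0 ⇒ 0;  out=∅∪out(0)=∅
  fail(2) 'cb': from fail(1)=0 chase 'b': 0 ⇒ 10;  out=∅∪out(10)=∅
  fail(7) 'dc': from fail(6)=0 chase 'c': 0 ⇒ 1;  out={1}∪out(1)={1}
  fail(11) 'bc': from fail(10)=0 chase 'c': 0 ⇒ 1;  out=∅∪out(1)=∅
  fail(3) 'cba': from fail(2)=10 chase 'a': 10→0 ⇒ 0;  out=∅∪out(0)=∅
  fail(8) 'cbc': from fail(2)=10 chase 'c': 10 ⇒ 11;  out=∅∪out(11)=∅
  fail(12) 'bcb': from fail(11)=1 chase 'b': 1 ⇒ 2;  out={3}∪out(2)={3}
  fail(4) 'cbaa': from fail(3)=0 chase 'a': 0 ⇒ 0;  out=∅∪out(0)=∅
  fail(9) 'cbcb': from fail(8)=11 chase 'b': 11 ⇒ 12;  out={2}∪out(12)={2,3}
  fail(5) 'cbaaa': from fail(4)=0 chase 'a': 0 ⇒ 0;  out={0}∪out(0)={0}

Scan:
[0] read 'c'  n0⇒n1
[1] read 'b'  n1⇒n2
[2] read 'a'  n2⇒n3
[3] read 'a'  n3⇒n4
[4] read 'a'  n4⇒n5  emit P0@[0:4]
[5] read 'd'  n5⇒n6 ·f
[6] read 'c'  n6⇒n7  emit P1@[5:6]
[7] read 'c'  n7⇒n1 ·f
[8] read 'c'  n1⇒n1 ·f
[9] read 'b'  n1⇒n2
[10] read 'c'  n2⇒n8
[11] read 'b'  n8⇒n9  emit P2@[8:11],P3@[9:11]
[12] read 'c'  n9⇒n8 ·f
[13] read 'b'  n8⇒n9  emit P2@[10:13],P3@[11:13]
[14] read 'a'  n9⇒n3 ·f
[15] read 'a'  n3⇒n4
[16] read 'a'  n4⇒n5  emit P0@[12:16]
[17] read 'a'  n5⇒n0 ·f
[18] read 'd'  n0⇒n6
[19] read 'a'  n6⇒n0 ·f
[20] read 'c'  n0⇒n1
[21] read 'b'  n1⇒n2

All matches (sorted): [[4,0],[6,1],[11,2],[11,3],[13,2],[13,3],[16,0]]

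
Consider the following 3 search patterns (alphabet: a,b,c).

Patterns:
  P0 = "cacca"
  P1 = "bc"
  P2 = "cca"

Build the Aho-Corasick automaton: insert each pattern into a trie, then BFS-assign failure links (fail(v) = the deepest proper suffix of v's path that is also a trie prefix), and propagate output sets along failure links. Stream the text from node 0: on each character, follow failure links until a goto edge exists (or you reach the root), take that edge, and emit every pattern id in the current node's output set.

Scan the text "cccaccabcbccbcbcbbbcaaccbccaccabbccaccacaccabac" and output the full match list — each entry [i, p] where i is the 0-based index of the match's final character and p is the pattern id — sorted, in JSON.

Construct AC machine:
Trie (insert patterns):
  0='ε' goto b→6 c→1
  1='c' goto a→2 c→8
  2='ca' goto c→3
  3='cac' goto c→4
  4='cacc' goto a→5
  5='cacca' goto ·  ←P0
  6='b' goto c→7
  7='bc' goto ·  ←P1
  8='cc' goto a→9
  9='cca' goto ·  ←P2

BFS fail/out derivation:
  n1('c'): parent n0 fail=0; on 'c' 0 → fail=0;  out ∅∪∅=∅
  n6('b'): parent n0 fail=0; on 'b' 0 → fail=0;  out ∅∪∅=∅
  n2('ca'): parent n1 fail=0; on 'a' 0 → fail=0;  out ∅∪∅=∅
  n7('bc'): parent n6 fail=0; on 'c' 0 → fail=1;  out {1}∪∅={1}
  n8('cc'): parent n1 fail=0; on 'c' 0 → fail=1;  out ∅∪∅=∅
  n3('cac'): parent n2 fail=0; on 'c' 0 → fail=1;  out ∅∪∅=∅
  n9('cca'): parent n8 fail=1; on 'a' 1 → fail=2;  out {2}∪∅={2}
  n4('cacc'): parent n3 fail=1; on 'c' 1 → fail=8;  out ∅∪∅=∅
  n5('cacca'): parent n4 fail=8; on 'a' 8 → fail=9;  out {0}∪{2}={0,2}

Scan:
[0] read 'c'  n0⇒n1
[1] read 'c'  n1⇒n8
[2] read 'c'  n8⇒n8 ·f
[3] read 'a'  n8⇒n9  ** P2@[1:3]
[4] read 'c'  n9⇒n3 ·f
[5] read 'c'  n3⇒n4
[6] read 'a'  n4⇒n5  ** P0@[2:6],P2@[4:6]
[7] read 'b'  n5⇒n6 ·f
[8] read 'c'  n6⇒n7  ** P1@[7:8]
[9] read 'b'  n7⇒n6 ·f
[10] read 'c'  n6⇒n7  ** P1@[9:10]
[11] read 'c'  n7⇒n8 ·f
[12] read 'b'  n8⇒n6 ·f
[13] read 'c'  n6⇒n7  ** P1@[12:13]
[14] read 'b'  n7⇒n6 ·f
[15] read 'c'  n6⇒n7  ** P1@[14:15]
[16] read 'b'  n7⇒n6 ·f
[17] read 'b'  n6⇒n6 ·f
[18] read 'b'  n6⇒n6 ·f
[19] read 'c'  n6⇒n7  ** P1@[18:19]
[20] read 'a'  n7⇒n2 ·f
[21] read 'a'  n2⇒n0 ·f
[22] read 'c'  n0⇒n1
[23] read 'c'  n1⇒n8
[24] read 'b'  n8⇒n6 ·f
[25] read 'c'  n6⇒n7  ** P1@[24:25]
[26] read 'c'  n7⇒n8 ·f
[27] read 'a'  n8⇒n9  ** P2@[25:27]
[28] read 'c'  n9⇒n3 ·f
[29] read 'c'  n3⇒n4
[30] read 'a'  n4⇒n5  ** P0@[26:30],P2@[28:30]
[31] read 'b'  n5⇒n6 ·f
[32] read 'b'  n6⇒n6 ·f
[33] read 'c'  n6⇒n7  ** P1@[32:33]
[34] read 'c'  n7⇒n8 ·f
[35] read 'a'  n8⇒n9  ** P2@[33:35]
[36] read 'c'  n9⇒n3 ·f
[37] read 'c'  n3⇒n4
[38] read 'a'  n4⇒n5  ** P0@[34:38],P2@[36:38]
[39] read 'c'  n5⇒n3 ·f
[40] read 'a'  n3⇒n2 ·f
[41] read 'c'  n2⇒n3
[42] read 'c'  n3⇒n4
[43] read 'a'  n4⇒n5  ** P0@[39:43],P2@[41:43]
[44] read 'b'  n5⇒n6 ·f
[45] read 'a'  n6⇒n0 ·f
[46] read 'c'  n0⇒n1

All matches (sorted): [[3,2],[6,0],[6,2],[8,1],[10,1],[13,1],[15,1],[19,1],[25,1],[27,2],[30,0],[30,2],[33,1],[35,2],[38,0],[38,2],[43,0],[43,2]]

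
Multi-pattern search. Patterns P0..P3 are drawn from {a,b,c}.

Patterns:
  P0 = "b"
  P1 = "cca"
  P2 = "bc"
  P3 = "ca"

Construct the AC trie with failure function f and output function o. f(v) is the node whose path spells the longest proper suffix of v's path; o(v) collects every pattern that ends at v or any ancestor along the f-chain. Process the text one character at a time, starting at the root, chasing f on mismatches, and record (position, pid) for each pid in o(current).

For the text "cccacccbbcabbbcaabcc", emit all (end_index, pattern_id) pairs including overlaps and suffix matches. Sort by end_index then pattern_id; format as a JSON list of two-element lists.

Construct AC machine:
Trie nodes:
  n0 'ε': b→1 c→2
  n1 'b': c→5  [P0 ends]
  n2 'c': a→6 c→3
  n3 'cc': a→4
  n4 'cca': ·  [P1 ends]
  n5 'bc': ·  [P2 ends]
  n6 'ca': ·  [P3 ends]

BFS fail/out derivation:
  fail(1) 'b': from fail(0)=0 chase 'b': 0 ⇒ 0;  out={0}∪out(0)={0}
  fail(2) 'c': from fail(0)=0 chase 'c': 0 ⇒ 0;  out=∅∪out(0)=∅
  fail(3) 'cc': from fail(2)=0 chase 'c': 0 ⇒ 2;  out=∅∪out(2)=∅
  fail(5) 'bc': from fail(1)=0 chase 'c': 0 ⇒ 2;  out={2}∪out(2)={2}
  fail(6) 'ca': from fail(2)=0 chase 'a': 0 ⇒ 0;  out={3}∪out(0)={3}
  fail(4) 'cca': from fail(3)=2 chase 'a': 2 ⇒ 6;  out={1}∪out(6)={1,3}

Scan:
pos 0 'c': at 2
pos 1 'c': at 3
pos 2 'c': at 3 ·f
pos 3 'a': at 4  → match P1@[1:3],P3@[2:3]
pos 4 'c': at 2 ·f
pos 5 'c': at 3
pos 6 'c': at 3 ·f
pos 7 'b': at 1 ·f  → match P0@[7:7]
pos 8 'b': at 1 ·f  → match P0@[8:8]
pos 9 'c': at 5  → match P2@[8:9]
pos 10 'a': at 6 ·f  → match P3@[9:10]
pos 11 'b': at 1 ·f  → match P0@[11:11]
pos 12 'b': at 1 ·f  → match P0@[12:12]
pos 13 'b': at 1 ·f  → match P0@[13:13]
pos 14 'c': at 5  → match P2@[13:14]
pos 15 'a': at 6 ·f  → match P3@[14:15]
pos 16 'a': at 0 ·f
pos 17 'b': at 1  → match P0@[17:17]
pos 18 'c': at 5  → match P2@[17:18]
pos 19 'c': at 3 ·f

Result: [[3,1],[3,3],[7,0],[8,0],[9,2],[10,3],[11,0],[12,0],[13,0],[14,2],[15,3],[17,0],[18,2]]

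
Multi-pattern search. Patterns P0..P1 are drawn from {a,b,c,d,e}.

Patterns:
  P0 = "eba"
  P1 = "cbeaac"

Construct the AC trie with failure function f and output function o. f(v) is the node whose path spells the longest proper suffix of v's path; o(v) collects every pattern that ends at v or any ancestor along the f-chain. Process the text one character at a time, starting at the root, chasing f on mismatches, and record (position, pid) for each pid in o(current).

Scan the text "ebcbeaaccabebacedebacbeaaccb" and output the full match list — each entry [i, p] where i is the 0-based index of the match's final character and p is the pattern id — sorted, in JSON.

Construct AC machine:
Trie nodes:
  0='ε' goto c→4 e→1
  1='e' goto b→2
  2='eb' goto a→3
  3='eba' goto ·  ←P0
  4='c' goto b→5
  5='cb' goto e→6
  6='cbe' goto a→7
  7='cbea' goto a→8
  8='cbeaa' goto c→9
  9='cbeaac' goto ·  ←P1

Failure links (BFS by depth):
  n1('e'): parent n0 fail=0; on 'e' 0 → fail=0;  out ∅∪∅=∅
  n4('c'): parent n0 fail=0; on 'c' 0 → fail=0;  out ∅∪∅=∅
  n2('eb'): parent n1 fail=0; on 'b' 0 → fail=0;  out ∅∪∅=∅
  n5('cb'): parent n4 fail=0; on 'b' 0 → fail=0;  out ∅∪∅=∅
  n3('eba'): parent n2 fail=0; on 'a' 0 → fail=0;  out {0}∪∅={0}
  n6('cbe'): parent n5 fail=0; on 'e' 0 → fail=1;  out ∅∪∅=∅
  n7('cbea'): parent n6 fail=1; on 'a' 1→0 → fail=0;  out ∅∪∅=∅
  n8('cbeaa'): parent n7 fail=0; on 'a' 0 → fail=0;  out ∅∪∅=∅
  n9('cbeaac'): parent n8 fail=0; on 'c' 0 → fail=4;  out {1}∪∅={1}

Scan:
pos 0 'e': at 1
pos 1 'b': at 2
pos 2 'c': at 4 (fail-walked)
pos 3 'b': at 5
pos 4 'e': at 6
pos 5 'a': at 7
pos 6 'a': at 8
pos 7 'c': at 9  → match P1@[2:7]
pos 8 'c': at 4 (fail-walked)
pos 9 'a': at 0 (fail-walked)
pos 10 'b': at 0
pos 11 'e': at 1
pos 12 'b': at 2
pos 13 'a': at 3  → match P0@[11:13]
pos 14 'c': at 4 (fail-walked)
pos 15 'e': at 1 (fail-walked)
pos 16 'd': at 0 (fail-walked)
pos 17 'e': at 1
pos 18 'b': at 2
pos 19 'a': at 3  → match P0@[17:19]
pos 20 'c': at 4 (fail-walked)
pos 21 'b': at 5
pos 22 'e': at 6
pos 23 'a': at 7
pos 24 'a': at 8
pos 25 'c': at 9  → match P1@[20:25]
pos 26 'c': at 4 (fail-walked)
pos 27 'b': at 5

All matches (sorted): [[7,1],[13,0],[19,0],[25,1]]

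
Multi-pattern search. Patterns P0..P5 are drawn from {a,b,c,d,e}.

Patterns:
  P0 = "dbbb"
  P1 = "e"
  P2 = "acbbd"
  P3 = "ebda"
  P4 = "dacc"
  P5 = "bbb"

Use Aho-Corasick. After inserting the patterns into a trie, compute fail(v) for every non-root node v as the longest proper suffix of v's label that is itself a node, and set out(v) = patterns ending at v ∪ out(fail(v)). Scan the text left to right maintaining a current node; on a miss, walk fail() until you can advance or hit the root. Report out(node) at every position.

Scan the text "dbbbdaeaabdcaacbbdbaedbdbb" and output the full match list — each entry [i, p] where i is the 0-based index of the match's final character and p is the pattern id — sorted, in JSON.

Build:
Trie nodes:
  n0 'ε': a→6 b→17 d→1 e→5
  n1 'd': a→14 b→2
  n2 'db': b→3
  n3 'dbb': b→4
  n4 'dbbb': ·  [P0 ends]
  n5 'e': b→11  [P1 ends]
  n6 'a': c→7
  n7 'ac': b→8
  n8 'acb': b→9
  n9 'acbb': d→10
  n10 'acbbd': ·  [P2 ends]
  n11 'eb': d→12
  n12 'ebd': a→13
  n13 'ebda': ·  [P3 ends]
  n14 'da': c→15
  n15 'dac': c→16
  n16 'dacc': ·  [P4 ends]
  n17 'b': b→18
  n18 'bb': b→19
  n19 'bbb': ·  [P5 ends]

Failure links (BFS by depth):
  fail(1) 'd': from fail(0)=0 chase 'd': 0 ⇒ 0;  out=∅∪out(0)=∅
  fail(5) 'e': from fail(0)=0 chase 'e': 0 ⇒ 0;  out={1}∪out(0)={1}
  fail(6) 'a': from fail(0)=0 chase 'a': 0 ⇒ 0;  out=∅∪out(0)=∅
  fail(17) 'b': from fail(0)=0 chase 'b': 0 ⇒ 0;  out=∅∪out(0)=∅
  fail(2) 'db': from fail(1)=0 chase 'b': 0 ⇒ 17;  out=∅∪out(17)=∅
  fail(7) 'ac': from fail(6)=0 chase 'c': 0 ⇒ 0;  out=∅∪out(0)=∅
  fail(11) 'eb': from fail(5)=0 chase 'b': 0 ⇒ 17;  out=∅∪out(17)=∅
  fail(14) 'da': from fail(1)=0 chase 'a': 0 ⇒ 6;  out=∅∪out(6)=∅
  fail(18) 'bb': from fail(17)=0 chase 'b': 0 ⇒ 17;  out=∅∪out(17)=∅
  fail(3) 'dbb': from fail(2)=17 chase 'b': 17 ⇒ 18;  out=∅∪out(18)=∅
  fail(8) 'acb': from fail(7)=0 chase 'b': 0 ⇒ 17;  out=∅∪out(17)=∅
  fail(12) 'ebd': from fail(11)=17 chase 'd': 17→0 ⇒ 1;  out=∅∪out(1)=∅
  fail(15) 'dac': from fail(14)=6 chase 'c': 6 ⇒ 7;  out=∅∪out(7)=∅
  fail(19) 'bbb': from fail(18)=17 chase 'b': 17 ⇒ 18;  out={5}∪out(18)={5}
  fail(4) 'dbbb': from fail(3)=18 chase 'b': 18 ⇒ 19;  out={0}∪out(19)={0,5}
  fail(9) 'acbb': from fail(8)=17 chase 'b': 17 ⇒ 18;  out=∅∪out(18)=∅
  fail(13) 'ebda': from fail(12)=1 chase 'a': 1 ⇒ 14;  out={3}∪out(14)={3}
  fail(16) 'dacc': from fail(15)=7 chase 'c': 7→0 ⇒ 0;  out={4}∪out(0)={4}
  fail(10) 'acbbd': from fail(9)=18 chase 'd': 18→17→0 ⇒ 1;  out={2}∪out(1)={2}

Text stream:
pos 0 'd': at 1
pos 1 'b': at 2
pos 2 'b': at 3
pos 3 'b': at 4  ** P0@[0:3],P5@[1:3]
pos 4 'd': at 1 (via fail)
pos 5 'a': at 14
pos 6 'e': at 5 (via fail)  ** P1@[6:6]
pos 7 'a': at 6 (via fail)
pos 8 'a': at 6 (via fail)
pos 9 'b': at 17 (via fail)
pos 10 'd': at 1 (via fail)
pos 11 'c': at 0 (via fail)
pos 12 'a': at 6
pos 13 'a': at 6 (via fail)
pos 14 'c': at 7
pos 15 'b': at 8
pos 16 'b': at 9
pos 17 'd': at 10  ** P2@[13:17]
pos 18 'b': at 2 (via fail)
pos 19 'a': at 6 (via fail)
pos 20 'e': at 5 (via fail)  ** P1@[20:20]
pos 21 'd': at 1 (via fail)
pos 22 'b': at 2
pos 23 'd': at 1 (via fail)
pos 24 'b': at 2
pos 25 'b': at 3

Result: [[3,0],[3,5],[6,1],[17,2],[20,1]]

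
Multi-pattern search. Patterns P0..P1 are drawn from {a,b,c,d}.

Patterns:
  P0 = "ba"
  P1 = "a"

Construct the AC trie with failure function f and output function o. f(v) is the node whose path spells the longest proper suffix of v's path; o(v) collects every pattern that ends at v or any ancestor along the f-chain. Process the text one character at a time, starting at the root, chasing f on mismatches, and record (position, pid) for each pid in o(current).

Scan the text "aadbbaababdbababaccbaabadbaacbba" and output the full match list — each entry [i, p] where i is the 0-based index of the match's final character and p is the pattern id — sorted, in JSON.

Build automaton:
Trie nodes:
  0='ε' goto a→3 b→1
  1='b' goto a→2
  2='ba' goto ·  ←P0
  3='a' goto ·  ←P1

BFS fail/out derivation:
  n1('b'): parent n0 fail=0; on 'b' 0 → fail=0;  out ∅∪∅=∅
  n3('a'): parent n0 fail=0; on 'a' 0 → fail=0;  out {1}∪∅={1}
  n2('ba'): parent n1 fail=0; on 'a' 0 → fail=3;  out {0}∪{1}={0,1}

Run:
i=0 'a': node 0→3  → match P1@[0:0]
i=1 'a': node 3→3 (fail-walked)  → match P1@[1:1]
i=2 'd': node 3→0 (fail-walked)
i=3 'b': node 0→1
i=4 'b': node 1→1 (fail-walked)
i=5 'a': node 1→2  → match P0@[4:5],P1@[5:5]
i=6 'a': node 2→3 (fail-walked)  → match P1@[6:6]
i=7 'b': node 3→1 (fail-walked)
i=8 'a': node 1→2  → match P0@[7:8],P1@[8:8]
i=9 'b': node 2→1 (fail-walked)
i=10 'd': node 1→0 (fail-walked)
i=11 'b': node 0→1
i=12 'a': node 1→2  → match P0@[11:12],P1@[12:12]
i=13 'b': node 2→1 (fail-walked)
i=14 'a': node 1→2  → match P0@[13:14],P1@[14:14]
i=15 'b': node 2→1 (fail-walked)
i=16 'a': node 1→2  → match P0@[15:16],P1@[16:16]
i=17 'c': node 2→0 (fail-walked)
i=18 'c': node 0→0
i=19 'b': node 0→1
i=20 'a': node 1→2  → match P0@[19:20],P1@[20:20]
i=21 'a': node 2→3 (fail-walked)  → match P1@[21:21]
i=22 'b': node 3→1 (fail-walked)
i=23 'a': node 1→2  → match P0@[22:23],P1@[23:23]
i=24 'd': node 2→0 (fail-walked)
i=25 'b': node 0→1
i=26 'a': node 1→2  → match P0@[25:26],P1@[26:26]
i=27 'a': node 2→3 (fail-walked)  → match P1@[27:27]
i=28 'c': node 3→0 (fail-walked)
i=29 'b': node 0→1
i=30 'b': node 1→1 (fail-walked)
i=31 'a': node 1→2  → match P0@[30:31],P1@[31:31]

All matches (sorted): [[0,1],[1,1],[5,0],[5,1],[6,1],[8,0],[8,1],[12,0],[12,1],[14,0],[14,1],[16,0],[16,1],[20,0],[20,1],[21,1],[23,0],[23,1],[26,0],[26,1],[27,1],[31,0],[31,1]]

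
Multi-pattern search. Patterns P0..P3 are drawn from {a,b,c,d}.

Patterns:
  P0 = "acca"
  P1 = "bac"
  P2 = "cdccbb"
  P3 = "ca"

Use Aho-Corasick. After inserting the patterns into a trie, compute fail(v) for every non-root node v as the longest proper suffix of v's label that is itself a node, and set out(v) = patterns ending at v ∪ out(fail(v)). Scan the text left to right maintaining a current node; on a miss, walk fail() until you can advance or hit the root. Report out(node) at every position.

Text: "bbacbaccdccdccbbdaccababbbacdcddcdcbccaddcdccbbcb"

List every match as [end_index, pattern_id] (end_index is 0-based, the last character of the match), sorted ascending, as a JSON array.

Build automaton:
Trie (insert patterns):
  0='ε' goto a→1 b→5 c→8
  1='a' goto c→2
  2='ac' goto c→3
  3='acc' goto a→4
  4='acca' goto ·  [P0 ends]
  5='b' goto a→6
  6='ba' goto c→7
  7='bac' goto ·  [P1 ends]
  8='c' goto a→14 d→9
  9='cd' goto c→10
  10='cdc' goto c→11
  11='cdcc' goto b→12
  12='cdccb' goto b→13
  13='cdccbb' goto ·  [P2 ends]
  14='ca' goto ·  [P3 ends]

Failure links (BFS by depth):
  fail(1) 'a': from fail(0)=0 chase 'a': 0 ⇒ 0;  out=∅∪out(0)=∅
  fail(5) 'b': from fail(0)=0 chase 'b': 0 ⇒ 0;  out=∅∪out(0)=∅
  fail(8) 'c': from fail(0)=0 chase 'c': 0 ⇒ 0;  out=∅∪out(0)=∅
  fail(2) 'ac': from fail(1)=0 chase 'c': 0 ⇒ 8;  out=∅∪out(8)=∅
  fail(6) 'ba': from fail(5)=0 chase 'a': 0 ⇒ 1;  out=∅∪out(1)=∅
  fail(9) 'cd': from fail(8)=0 chase 'd': 0 ⇒ 0;  out=∅∪out(0)=∅
  fail(14) 'ca': from fail(8)=0 chase 'a': 0 ⇒ 1;  out={3}∪out(1)={3}
  fail(3) 'acc': from fail(2)=8 chase 'c': 8→0 ⇒ 8;  out=∅∪out(8)=∅
  fail(7) 'bac': from fail(6)=1 chase 'c': 1 ⇒ 2;  out={1}∪out(2)={1}
  fail(10) 'cdc': from fail(9)=0 chase 'c': 0 ⇒ 8;  out=∅∪out(8)=∅
  fail(4) 'acca': from fail(3)=8 chase 'a': 8 ⇒ 14;  out={0}∪out(14)={0,3}
  fail(11) 'cdcc': from fail(10)=8 chase 'c': 8→0 ⇒ 8;  out=∅∪out(8)=∅
  fail(12) 'cdccb': from fail(11)=8 chase 'b': 8→0 ⇒ 5;  out=∅∪out(5)=∅
  fail(13) 'cdccbb': from fail(12)=5 chase 'b': 5→0 ⇒ 5;  out={2}∪out(5)={2}

Text stream:
[0] read 'b'  n0⇒n5
[1] read 'b'  n5⇒n5 (via fail)
[2] read 'a'  n5⇒n6
[3] read 'c'  n6⇒n7  emit P1@[1:3]
[4] read 'b'  n7⇒n5 (via fail)
[5] read 'a'  n5⇒n6
[6] read 'c'  n6⇒n7  emit P1@[4:6]
[7] read 'c'  n7⇒n3 (via fail)
[8] read 'd'  n3⇒n9 (via fail)
[9] read 'c'  n9⇒n10
[10] read 'c'  n10⇒n11
[11] read 'd'  n11⇒n9 (via fail)
[12] read 'c'  n9⇒n10
[13] read 'c'  n10⇒n11
[14] read 'b'  n11⇒n12
[15] read 'b'  n12⇒n13  emit P2@[10:15]
[16] read 'd'  n13⇒n0 (via fail)
[17] read 'a'  n0⇒n1
[18] read 'c'  n1⇒n2
[19] read 'c'  n2⇒n3
[20] read 'a'  n3⇒n4  emit P0@[17:20],P3@[19:20]
[21] read 'b'  n4⇒n5 (via fail)
[22] read 'a'  n5⇒n6
[23] read 'b'  n6⇒n5 (via fail)
[24] read 'b'  n5⇒n5 (via fail)
[25] read 'b'  n5⇒n5 (via fail)
[26] read 'a'  n5⇒n6
[27] read 'c'  n6⇒n7  emit P1@[25:27]
[28] read 'd'  n7⇒n9 (via fail)
[29] read 'c'  n9⇒n10
[30] read 'd'  n10⇒n9 (via fail)
[31] read 'd'  n9⇒n0 (via fail)
[32] read 'c'  n0⇒n8
[33] read 'd'  n8⇒n9
[34] read 'c'  n9⇒n10
[35] read 'b'  n10⇒n5 (via fail)
[36] read 'c'  n5⇒n8 (via fail)
[37] read 'c'  n8⇒n8 (via fail)
[38] read 'a'  n8⇒n14  emit P3@[37:38]
[39] read 'd'  n14⇒n0 (via fail)
[40] read 'd'  n0⇒n0
[41] read 'c'  n0⇒n8
[42] read 'd'  n8⇒n9
[43] read 'c'  n9⇒n10
[44] read 'c'  n10⇒n11
[45] read 'b'  n11⇒n12
[46] read 'b'  n12⇒n13  emit P2@[41:46]
[47] read 'c'  n13⇒n8 (via fail)
[48] read 'b'  n8⇒n5 (via fail)

Matches: [[3,1],[6,1],[15,2],[20,0],[20,3],[27,1],[38,3],[46,2]]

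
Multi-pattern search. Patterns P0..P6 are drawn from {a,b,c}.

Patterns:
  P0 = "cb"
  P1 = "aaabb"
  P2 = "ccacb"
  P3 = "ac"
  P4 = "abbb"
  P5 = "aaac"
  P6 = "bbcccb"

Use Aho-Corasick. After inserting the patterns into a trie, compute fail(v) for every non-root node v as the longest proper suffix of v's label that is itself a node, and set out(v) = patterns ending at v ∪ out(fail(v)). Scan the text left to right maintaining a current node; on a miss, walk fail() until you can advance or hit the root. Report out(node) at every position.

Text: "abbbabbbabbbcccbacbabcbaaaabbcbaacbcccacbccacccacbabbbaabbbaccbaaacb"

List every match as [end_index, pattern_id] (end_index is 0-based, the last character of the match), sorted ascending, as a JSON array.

Construct AC machine:
Trie (insert patterns):
  0='ε' goto a→3 b→17 c→1
  1='c' goto b→2 c→8
  2='cb' goto ·  [P0 ends]
  3='a' goto a→4 b→13 c→12
  4='aa' goto a→5
  5='aaa' goto b→6 c→16
  6='aaab' goto b→7
  7='aaabb' goto ·  [P1 ends]
  8='cc' goto a→9
  9='cca' goto c→10
  10='ccac' goto b→11
  11='ccacb' goto ·  [P2 ends]
  12='ac' goto ·  [P3 ends]
  13='ab' goto b→14
  14='abb' goto b→15
  15='abbb' goto ·  [P4 ends]
  16='aaac' goto ·  [P5 ends]
  17='b' goto b→18
  18='bb' goto c→19
  19='bbc' goto c→20
  20='bbcc' goto c→21
  21='bbccc' goto b→22
  22='bbcccb' goto ·  [P6 ends]

Failure links (BFS by depth):
  n1('c'): parent n0 fail=0; on 'c' 0 → fail=0;  out ∅∪∅=∅
  n3('a'): parent n0 fail=0; on 'a' 0 → fail=0;  out ∅∪∅=∅
  n17('b'): parent n0 fail=0; on 'b' 0 → fail=0;  out ∅∪∅=∅
  n2('cb'): parent n1 fail=0; on 'b' 0 → fail=17;  out {0}∪∅={0}
  n4('aa'): parent n3 fail=0; on 'a' 0 → fail=3;  out ∅∪∅=∅
  n8('cc'): parent n1 fail=0; on 'c' 0 → fail=1;  out ∅∪∅=∅
  n12('ac'): parent n3 fail=0; on 'c' 0 → fail=1;  out {3}∪∅={3}
  n13('ab'): parent n3 fail=0; on 'b' 0 → fail=17;  out ∅∪∅=∅
  n18('bb'): parent n17 fail=0; on 'b' 0 → fail=17;  out ∅∪∅=∅
  n5('aaa'): parent n4 fail=3; on 'a' 3 → fail=4;  out ∅∪∅=∅
  n9('cca'): parent n8 fail=1; on 'a' 1→0 → fail=3;  out ∅∪∅=∅
  n14('abb'): parent n13 fail=17; on 'b' 17 → fail=18;  out ∅∪∅=∅
  n19('bbc'): parent n18 fail=17; on 'c' 17→0 → fail=1;  out ∅∪∅=∅
  n6('aaab'): parent n5 fail=4; on 'b' 4→3 → fail=13;  out ∅∪∅=∅
  n10('ccac'): parent n9 fail=3; on 'c' 3 → fail=12;  out ∅∪{3}={3}
  n15('abbb'): parent n14 fail=18; on 'b' 18→17 → fail=18;  out {4}∪∅={4}
  n16('aaac'): parent n5 fail=4; on 'c' 4→3 → fail=12;  out {5}∪{3}={3,5}
  n20('bbcc'): parent n19 fail=1; on 'c' 1 → fail=8;  out ∅∪∅=∅
  n7('aaabb'): parent n6 fail=13; on 'b' 13 → fail=14;  out {1}∪∅={1}
  n11('ccacb'): parent n10 fail=12; on 'b' 12→1 → fail=2;  out {2}∪{0}={0,2}
  n21('bbccc'): parent n20 fail=8; on 'c' 8→1 → fail=8;  out ∅∪∅=∅
  n22('bbcccb'): parent n21 fail=8; on 'b' 8→1 → fail=2;  out {6}∪{0}={0,6}

Run:
pos 0 'a': at 3
pos 1 'b': at 13
pos 2 'b': at 14
pos 3 'b': at 15  ** P4@[0:3]
pos 4 'a': at 3 ·f
pos 5 'b': at 13
pos 6 'b': at 14
pos 7 'b': at 15  ** P4@[4:7]
pos 8 'a': at 3 ·f
pos 9 'b': at 13
pos 10 'b': at 14
pos 11 'b': at 15  ** P4@[8:11]
pos 12 'c': at 19 ·f
pos 13 'c': at 20
pos 14 'c': at 21
pos 15 'b': at 22  ** P0@[14:15],P6@[10:15]
pos 16 'a': at 3 ·f
pos 17 'c': at 12  ** P3@[16:17]
pos 18 'b': at 2 ·f  ** P0@[17:18]
pos 19 'a': at 3 ·f
pos 20 'b': at 13
pos 21 'c': at 1 ·f
pos 22 'b': at 2  ** P0@[21:22]
pos 23 'a': at 3 ·f
pos 24 'a': at 4
pos 25 'a': at 5
pos 26 'a': at 5 ·f
pos 27 'b': at 6
pos 28 'b': at 7  ** P1@[24:28]
pos 29 'c': at 19 ·f
pos 30 'b': at 2 ·f  ** P0@[29:30]
pos 31 'a': at 3 ·f
pos 32 'a': at 4
pos 33 'c': at 12 ·f  ** P3@[32:33]
pos 34 'b': at 2 ·f  ** P0@[33:34]
pos 35 'c': at 1 ·f
pos 36 'c': at 8
pos 37 'c': at 8 ·f
pos 38 'a': at 9
pos 39 'c': at 10  ** P3@[38:39]
pos 40 'b': at 11  ** P0@[39:40],P2@[36:40]
pos 41 'c': at 1 ·f
pos 42 'c': at 8
pos 43 'a': at 9
pos 44 'c': at 10  ** P3@[43:44]
pos 45 'c': at 8 ·f
pos 46 'c': at 8 ·f
pos 47 'a': at 9
pos 48 'c': at 10  ** P3@[47:48]
pos 49 'b': at 11  ** P0@[48:49],P2@[45:49]
pos 50 'a': at 3 ·f
pos 51 'b': at 13
pos 52 'b': at 14
pos 53 'b': at 15  ** P4@[50:53]
pos 54 'a': at 3 ·f
pos 55 'a': at 4
pos 56 'b': at 13 ·f
pos 57 'b': at 14
pos 58 'b': at 15  ** P4@[55:58]
pos 59 'a': at 3 ·f
pos 60 'c': at 12  ** P3@[59:60]
pos 61 'c': at 8 ·f
pos 62 'b': at 2 ·f  ** P0@[61:62]
pos 63 'a': at 3 ·f
pos 64 'a': at 4
pos 65 'a': at 5
pos 66 'c': at 16  ** P3@[65:66],P5@[63:66]
pos 67 'b': at 2 ·f  ** P0@[66:67]

All matches (sorted): [[3,4],[7,4],[11,4],[15,0],[15,6],[17,3],[18,0],[22,0],[28,1],[30,0],[33,3],[34,0],[39,3],[40,0],[40,2],[44,3],[48,3],[49,0],[49,2],[53,4],[58,4],[60,3],[62,0],[66,3],[66,5],[67,0]]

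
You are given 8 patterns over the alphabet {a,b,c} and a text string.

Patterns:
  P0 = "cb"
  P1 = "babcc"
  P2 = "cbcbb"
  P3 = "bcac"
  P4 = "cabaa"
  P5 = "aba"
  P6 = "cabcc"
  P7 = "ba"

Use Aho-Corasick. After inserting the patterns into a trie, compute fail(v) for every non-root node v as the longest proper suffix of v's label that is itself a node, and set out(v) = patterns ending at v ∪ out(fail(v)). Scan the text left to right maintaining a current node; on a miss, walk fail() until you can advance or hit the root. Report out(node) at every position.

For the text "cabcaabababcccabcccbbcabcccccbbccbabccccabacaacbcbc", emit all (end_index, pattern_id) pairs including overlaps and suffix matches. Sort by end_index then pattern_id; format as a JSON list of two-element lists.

Build automaton:
Trie nodes:
  0='ε' goto a→18 b→3 c→1
  1='c' goto a→14 b→2
  2='cb' goto c→8  ←P0
  3='b' goto a→4 c→11
  4='ba' goto b→5  ←P7
  5='bab' goto c→6
  6='babc' goto c→7
  7='babcc' goto ·  ←P1
  8='cbc' goto b→9
  9='cbcb' goto b→10
  10='cbcbb' goto ·  ←P2
  11='bc' goto a→12
  12='bca' goto c→13
  13='bcac' goto ·  ←P3
  14='ca' goto b→15
  15='cab' goto a→16 c→21
  16='caba' goto a→17
  17='cabaa' goto ·  ←P4
  18='a' goto b→19
  19='ab' goto a→20
  20='aba' goto ·  ←P5
  21='cabc' goto c→22
  22='cabcc' goto ·  ←P6

Failure links (BFS by depth):
  fail(1) 'c': from fail(0)=0 chase 'c': 0 ⇒ 0;  out=∅∪out(0)=∅
  fail(3) 'b': from fail(0)=0 chase 'b': 0 ⇒ 0;  out=∅∪out(0)=∅
  fail(18) 'a': from fail(0)=0 chase 'a': 0 ⇒ 0;  out=∅∪out(0)=∅
  fail(2) 'cb': from fail(1)=0 chase 'b': 0 ⇒ 3;  out={0}∪out(3)={0}
  fail(4) 'ba': from fail(3)=0 chase 'a': 0 ⇒ 18;  out={7}∪out(18)={7}
  fail(11) 'bc': from fail(3)=0 chase 'c': 0 ⇒ 1;  out=∅∪out(1)=∅
  fail(14) 'ca': from fail(1)=0 chase 'a': 0 ⇒ 18;  out=∅∪out(18)=∅
  fail(19) 'ab': from fail(18)=0 chase 'b': 0 ⇒ 3;  out=∅∪out(3)=∅
  fail(5) 'bab': from fail(4)=18 chase 'b': 18 ⇒ 19;  out=∅∪out(19)=∅
  fail(8) 'cbc': from fail(2)=3 chase 'c': 3 ⇒ 11;  out=∅∪out(11)=∅
  fail(12) 'bca': from fail(11)=1 chase 'a': 1 ⇒ 14;  out=∅∪out(14)=∅
  fail(15) 'cab': from fail(14)=18 chase 'b': 18 ⇒ 19;  out=∅∪out(19)=∅
  fail(20) 'aba': from fail(19)=3 chase 'a': 3 ⇒ 4;  out={5}∪out(4)={5,7}
  fail(6) 'babc': from fail(5)=19 chase 'c': 19→3 ⇒ 11;  out=∅∪out(11)=∅
  fail(9) 'cbcb': from fail(8)=11 chase 'b': 11→1 ⇒ 2;  out=∅∪out(2)={0}
  fail(13) 'bcac': from fail(12)=14 chase 'c': 14→18→0 ⇒ 1;  out={3}∪out(1)={3}
  fail(16) 'caba': from fail(15)=19 chase 'a': 19 ⇒ 20;  out=∅∪out(20)={5,7}
  fail(21) 'cabc': from fail(15)=19 chase 'c': 19→3 ⇒ 11;  out=∅∪out(11)=∅
  fail(7) 'babcc': from fail(6)=11 chase 'c': 11→1→0 ⇒ 1;  out={1}∪out(1)={1}
  fail(10) 'cbcbb': from fail(9)=2 chase 'b': 2→3→0 ⇒ 3;  out={2}∪out(3)={2}
  fail(17) 'cabaa': from fail(16)=20 chase 'a': 20→4→18→0 ⇒ 18;  out={4}∪out(18)={4}
  fail(22) 'cabcc': from fail(21)=11 chase 'c': 11→1→0 ⇒ 1;  out={6}∪out(1)={6}

Run:
pos 0 'c': at 1
pos 1 'a': at 14
pos 2 'b': at 15
pos 3 'c': at 21
pos 4 'a': at 12 (via fail)
pos 5 'a': at 18 (via fail)
pos 6 'b': at 19
pos 7 'a': at 20  ** P5@[5:7],P7@[6:7]
pos 8 'b': at 5 (via fail)
pos 9 'a': at 20 (via fail)  ** P5@[7:9],P7@[8:9]
pos 10 'b': at 5 (via fail)
pos 11 'c': at 6
pos 12 'c': at 7  ** P1@[8:12]
pos 13 'c': at 1 (via fail)
pos 14 'a': at 14
pos 15 'b': at 15
pos 16 'c': at 21
pos 17 'c': at 22  ** P6@[13:17]
pos 18 'c': at 1 (via fail)
pos 19 'b': at 2  ** P0@[18:19]
pos 20 'b': at 3 (via fail)
pos 21 'c': at 11
pos 22 'a': at 12
pos 23 'b': at 15 (via fail)
pos 24 'c': at 21
pos 25 'c': at 22  ** P6@[21:25]
pos 26 'c': at 1 (via fail)
pos 27 'c': at 1 (via fail)
pos 28 'c': at 1 (via fail)
pos 29 'b': at 2  ** P0@[28:29]
pos 30 'b': at 3 (via fail)
pos 31 'c': at 11
pos 32 'c': at 1 (via fail)
pos 33 'b': at 2  ** P0@[32:33]
pos 34 'a': at 4 (via fail)  ** P7@[33:34]
pos 35 'b': at 5
pos 36 'c': at 6
pos 37 'c': at 7  ** P1@[33:37]
pos 38 'c': at 1 (via fail)
pos 39 'c': at 1 (via fail)
pos 40 'a': at 14
pos 41 'b': at 15
pos 42 'a': at 16  ** P5@[40:42],P7@[41:42]
pos 43 'c': at 1 (via fail)
pos 44 'a': at 14
pos 45 'a': at 18 (via fail)
pos 46 'c': at 1 (via fail)
pos 47 'b': at 2  ** P0@[46:47]
pos 48 'c': at 8
pos 49 'b': at 9  ** P0@[48:49]
pos 50 'c': at 8 (via fail)

All matches (sorted): [[7,5],[7,7],[9,5],[9,7],[12,1],[17,6],[19,0],[25,6],[29,0],[33,0],[34,7],[37,1],[42,5],[42,7],[47,0],[49,0]]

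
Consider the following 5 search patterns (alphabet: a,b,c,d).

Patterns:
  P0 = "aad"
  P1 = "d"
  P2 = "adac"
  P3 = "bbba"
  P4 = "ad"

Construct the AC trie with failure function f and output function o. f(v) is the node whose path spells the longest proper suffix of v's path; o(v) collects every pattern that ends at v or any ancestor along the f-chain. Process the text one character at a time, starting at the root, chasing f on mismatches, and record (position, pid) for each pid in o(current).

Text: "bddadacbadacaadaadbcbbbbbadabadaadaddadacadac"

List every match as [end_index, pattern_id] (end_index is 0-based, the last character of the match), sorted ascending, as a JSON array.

Build automaton:
Trie (insert patterns):
  0='ε' goto a→1 b→8 d→4
  1='a' goto a→2 d→5
  2='aa' goto d→3
  3='aad' goto ·  ←P0
  4='d' goto ·  ←P1
  5='ad' goto a→6  ←P4
  6='ada' goto c→7
  7='adac' goto ·  ←P2
  8='b' goto b→9
  9='bb' goto b→10
  10='bbb' goto a→11
  11='bbba' goto ·  ←P3

BFS fail/out derivation:
  n1('a'): parent n0 fail=0; on 'a' 0 → fail=0;  out ∅∪∅=∅
  n4('d'): parent n0 fail=0; on 'd' 0 → fail=0;  out {1}∪∅={1}
  n8('b'): parent n0 fail=0; on 'b' 0 → fail=0;  out ∅∪∅=∅
  n2('aa'): parent n1 fail=0; on 'a' 0 → fail=1;  out ∅∪∅=∅
  n5('ad'): parent n1 fail=0; on 'd' 0 → fail=4;  out {4}∪{1}={1,4}
  n9('bb'): parent n8 fail=0; on 'b' 0 → fail=8;  out ∅∪∅=∅
  n3('aad'): parent n2 fail=1; on 'd' 1 → fail=5;  out {0}∪{1,4}={0,1,4}
  n6('ada'): parent n5 fail=4; on 'a' 4→0 → fail=1;  out ∅∪∅=∅
  n10('bbb'): parent n9 fail=8; on 'b' 8 → fail=9;  out ∅∪∅=∅
  n7('adac'): parent n6 fail=1; on 'c' 1→0 → fail=0;  out {2}∪∅={2}
  n11('bbba'): parent n10 fail=9; on 'a' 9→8→0 → fail=1;  out {3}∪∅={3}

Text stream:
pos 0 'b': at 8
pos 1 'd': at 4 (fail-walked)  emit P1@[1:1]
pos 2 'd': at 4 (fail-walked)  emit P1@[2:2]
pos 3 'a': at 1 (fail-walked)
pos 4 'd': at 5  emit P1@[4:4],P4@[3:4]
pos 5 'a': at 6
pos 6 'c': at 7  emit P2@[3:6]
pos 7 'b': at 8 (fail-walked)
pos 8 'a': at 1 (fail-walked)
pos 9 'd': at 5  emit P1@[9:9],P4@[8:9]
pos 10 'a': at 6
pos 11 'c': at 7  emit P2@[8:11]
pos 12 'a': at 1 (fail-walked)
pos 13 'a': at 2
pos 14 'd': at 3  emit P0@[12:14],P1@[14:14],P4@[13:14]
pos 15 'a': at 6 (fail-walked)
pos 16 'a': at 2 (fail-walked)
pos 17 'd': at 3  emit P0@[15:17],P1@[17:17],P4@[16:17]
pos 18 'b': at 8 (fail-walked)
pos 19 'c': at 0 (fail-walked)
pos 20 'b': at 8
pos 21 'b': at 9
pos 22 'b': at 10
pos 23 'b': at 10 (fail-walked)
pos 24 'b': at 10 (fail-walked)
pos 25 'a': at 11  emit P3@[22:25]
pos 26 'd': at 5 (fail-walked)  emit P1@[26:26],P4@[25:26]
pos 27 'a': at 6
pos 28 'b': at 8 (fail-walked)
pos 29 'a': at 1 (fail-walked)
pos 30 'd': at 5  emit P1@[30:30],P4@[29:30]
pos 31 'a': at 6
pos 32 'a': at 2 (fail-walked)
pos 33 'd': at 3  emit P0@[31:33],P1@[33:33],P4@[32:33]
pos 34 'a': at 6 (fail-walked)
pos 35 'd': at 5 (fail-walked)  emit P1@[35:35],P4@[34:35]
pos 36 'd': at 4 (fail-walked)  emit P1@[36:36]
pos 37 'a': at 1 (fail-walked)
pos 38 'd': at 5  emit P1@[38:38],P4@[37:38]
pos 39 'a': at 6
pos 40 'c': at 7  emit P2@[37:40]
pos 41 'a': at 1 (fail-walked)
pos 42 'd': at 5  emit P1@[42:42],P4@[41:42]
pos 43 'a': at 6
pos 44 'c': at 7  emit P2@[41:44]

Matches: [[1,1],[2,1],[4,1],[4,4],[6,2],[9,1],[9,4],[11,2],[14,0],[14,1],[14,4],[17,0],[17,1],[17,4],[25,3],[26,1],[26,4],[30,1],[30,4],[33,0],[33,1],[33,4],[35,1],[35,4],[36,1],[38,1],[38,4],[40,2],[42,1],[42,4],[44,2]]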